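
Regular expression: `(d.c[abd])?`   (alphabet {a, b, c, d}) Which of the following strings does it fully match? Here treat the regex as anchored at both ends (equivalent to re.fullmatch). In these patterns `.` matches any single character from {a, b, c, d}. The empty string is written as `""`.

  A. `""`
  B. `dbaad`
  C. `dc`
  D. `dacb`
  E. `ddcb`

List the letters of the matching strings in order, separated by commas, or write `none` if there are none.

A, D, E

A → match
B → no match
C → no match
D → match
E → match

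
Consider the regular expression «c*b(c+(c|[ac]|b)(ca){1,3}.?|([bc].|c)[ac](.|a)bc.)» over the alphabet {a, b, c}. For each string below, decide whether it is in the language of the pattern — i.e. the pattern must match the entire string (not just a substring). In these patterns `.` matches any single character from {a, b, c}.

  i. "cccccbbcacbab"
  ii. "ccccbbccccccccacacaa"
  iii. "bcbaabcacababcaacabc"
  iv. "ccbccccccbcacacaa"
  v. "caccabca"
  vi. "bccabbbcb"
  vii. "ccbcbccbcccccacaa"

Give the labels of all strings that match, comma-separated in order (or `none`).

iv

i → no match
ii → no match
iii → no match
iv → match
v. "caccabca" → no match
vi. "bccabbbcb" → no match
vii → no match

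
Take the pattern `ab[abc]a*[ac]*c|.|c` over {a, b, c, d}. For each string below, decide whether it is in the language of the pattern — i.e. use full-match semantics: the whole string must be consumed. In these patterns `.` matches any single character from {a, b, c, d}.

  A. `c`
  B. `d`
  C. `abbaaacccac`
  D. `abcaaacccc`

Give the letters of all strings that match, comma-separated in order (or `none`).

A, B, C, D

A. `c` → match
B. `d` → match
C. `abbaaacccac` → match
D. `abcaaacccc` → match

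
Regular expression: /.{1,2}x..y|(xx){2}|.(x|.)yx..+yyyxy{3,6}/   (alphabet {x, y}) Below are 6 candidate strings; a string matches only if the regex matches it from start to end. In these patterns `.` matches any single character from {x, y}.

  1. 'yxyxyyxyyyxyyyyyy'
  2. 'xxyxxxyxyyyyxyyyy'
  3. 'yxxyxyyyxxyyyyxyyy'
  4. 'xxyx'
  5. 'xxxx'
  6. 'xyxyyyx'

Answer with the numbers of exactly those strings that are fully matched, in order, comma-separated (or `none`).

1, 2, 5

1 → match
2 → match
3 → no match
4 → no match
5 → match
6 → no match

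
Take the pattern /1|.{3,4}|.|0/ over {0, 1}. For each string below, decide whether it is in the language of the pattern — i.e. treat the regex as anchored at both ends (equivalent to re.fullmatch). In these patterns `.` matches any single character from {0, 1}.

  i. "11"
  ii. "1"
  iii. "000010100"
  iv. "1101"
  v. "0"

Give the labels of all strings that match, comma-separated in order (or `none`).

i. "11" → no match
ii. "1" → match
iii. "000010100" → no match
iv. "1101" → match
v. "0" → match

ii, iv, v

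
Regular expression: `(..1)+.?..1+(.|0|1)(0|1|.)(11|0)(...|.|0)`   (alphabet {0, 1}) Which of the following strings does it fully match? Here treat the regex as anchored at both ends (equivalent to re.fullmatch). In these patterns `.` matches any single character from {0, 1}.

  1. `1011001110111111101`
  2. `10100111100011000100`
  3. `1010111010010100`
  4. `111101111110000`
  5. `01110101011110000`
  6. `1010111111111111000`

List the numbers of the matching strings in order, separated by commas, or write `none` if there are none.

1 → no match
2 → match
3 → match
4 → match
5 → match
6 → match

2, 3, 4, 5, 6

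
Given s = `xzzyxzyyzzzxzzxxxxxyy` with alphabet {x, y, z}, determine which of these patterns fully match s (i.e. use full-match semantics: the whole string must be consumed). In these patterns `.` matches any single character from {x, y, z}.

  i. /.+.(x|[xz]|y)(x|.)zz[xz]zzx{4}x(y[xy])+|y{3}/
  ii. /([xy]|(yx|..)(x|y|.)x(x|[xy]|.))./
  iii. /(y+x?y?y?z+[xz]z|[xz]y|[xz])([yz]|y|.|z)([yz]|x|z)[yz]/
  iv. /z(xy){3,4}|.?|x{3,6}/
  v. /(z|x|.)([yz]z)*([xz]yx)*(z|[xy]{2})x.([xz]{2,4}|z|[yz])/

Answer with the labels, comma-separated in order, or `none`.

i → match
ii → no match
iii → no match
iv → no match
v → no match

i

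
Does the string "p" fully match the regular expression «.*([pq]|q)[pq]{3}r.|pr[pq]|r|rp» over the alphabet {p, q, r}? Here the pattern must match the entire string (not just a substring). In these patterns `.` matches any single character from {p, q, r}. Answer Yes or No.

No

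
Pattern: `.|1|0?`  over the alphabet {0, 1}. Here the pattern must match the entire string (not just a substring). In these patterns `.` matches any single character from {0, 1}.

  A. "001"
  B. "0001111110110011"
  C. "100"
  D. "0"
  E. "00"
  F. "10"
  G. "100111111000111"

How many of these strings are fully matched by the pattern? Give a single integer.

1

A → no match
B → no match
C → no match
D → match
E → no match
F → no match
G → no match
Total matched: 1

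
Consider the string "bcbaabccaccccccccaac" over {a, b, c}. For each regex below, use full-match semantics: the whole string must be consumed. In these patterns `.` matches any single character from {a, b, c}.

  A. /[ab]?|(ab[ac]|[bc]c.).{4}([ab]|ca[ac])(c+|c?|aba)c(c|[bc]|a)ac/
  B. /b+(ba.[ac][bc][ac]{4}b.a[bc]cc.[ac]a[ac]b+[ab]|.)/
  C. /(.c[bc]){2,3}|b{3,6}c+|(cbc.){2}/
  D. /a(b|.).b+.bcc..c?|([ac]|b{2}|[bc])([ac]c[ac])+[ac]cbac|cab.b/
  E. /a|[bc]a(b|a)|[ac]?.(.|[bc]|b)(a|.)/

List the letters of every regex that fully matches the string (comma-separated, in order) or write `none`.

A → match
B → no match
C → no match
D → no match
E → no match

A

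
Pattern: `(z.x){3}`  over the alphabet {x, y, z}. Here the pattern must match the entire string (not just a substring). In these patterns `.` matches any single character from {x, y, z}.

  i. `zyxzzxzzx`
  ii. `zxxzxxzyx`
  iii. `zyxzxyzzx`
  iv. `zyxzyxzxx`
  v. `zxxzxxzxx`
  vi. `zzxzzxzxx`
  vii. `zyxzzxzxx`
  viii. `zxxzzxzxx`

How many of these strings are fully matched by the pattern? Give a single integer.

7

i → match
ii → match
iii → no match
iv → match
v → match
vi → match
vii → match
viii → match
Total matched: 7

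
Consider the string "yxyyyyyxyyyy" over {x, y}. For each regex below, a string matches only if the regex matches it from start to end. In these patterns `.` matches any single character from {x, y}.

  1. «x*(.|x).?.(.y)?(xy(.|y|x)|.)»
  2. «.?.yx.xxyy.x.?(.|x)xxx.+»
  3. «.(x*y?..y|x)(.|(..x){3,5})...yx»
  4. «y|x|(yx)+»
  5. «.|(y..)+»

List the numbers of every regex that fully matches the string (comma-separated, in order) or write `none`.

5

1 → no match
2 → no match
3 → no match — must end with "yx"
4 → no match
5 → match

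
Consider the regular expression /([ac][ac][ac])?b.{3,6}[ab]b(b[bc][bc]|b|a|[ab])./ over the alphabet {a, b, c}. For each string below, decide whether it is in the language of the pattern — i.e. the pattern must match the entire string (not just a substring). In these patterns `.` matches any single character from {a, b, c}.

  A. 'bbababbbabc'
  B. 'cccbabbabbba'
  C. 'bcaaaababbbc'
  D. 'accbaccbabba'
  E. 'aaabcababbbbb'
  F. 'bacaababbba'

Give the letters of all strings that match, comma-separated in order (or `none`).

B, D, E, F

A → no match
B → match
C → no match
D → match
E → match
F → match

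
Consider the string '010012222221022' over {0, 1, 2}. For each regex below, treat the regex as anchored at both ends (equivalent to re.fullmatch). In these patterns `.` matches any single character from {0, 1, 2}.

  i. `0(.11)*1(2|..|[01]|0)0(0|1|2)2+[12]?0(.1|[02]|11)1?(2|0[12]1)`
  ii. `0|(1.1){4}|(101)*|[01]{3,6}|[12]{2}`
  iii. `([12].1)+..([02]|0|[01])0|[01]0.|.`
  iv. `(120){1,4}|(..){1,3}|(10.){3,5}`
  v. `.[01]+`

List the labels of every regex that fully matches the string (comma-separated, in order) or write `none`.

i → match
ii → no match
iii → no match
iv → no match
v → no match

i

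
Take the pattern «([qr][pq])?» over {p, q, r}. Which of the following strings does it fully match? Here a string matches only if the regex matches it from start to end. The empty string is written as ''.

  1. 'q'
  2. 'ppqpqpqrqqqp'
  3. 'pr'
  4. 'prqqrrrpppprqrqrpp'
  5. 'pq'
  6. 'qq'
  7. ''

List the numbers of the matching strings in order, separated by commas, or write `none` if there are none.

6, 7

1 → no match
2 → no match
3 → no match
4 → no match
5 → no match
6 → match
7 → match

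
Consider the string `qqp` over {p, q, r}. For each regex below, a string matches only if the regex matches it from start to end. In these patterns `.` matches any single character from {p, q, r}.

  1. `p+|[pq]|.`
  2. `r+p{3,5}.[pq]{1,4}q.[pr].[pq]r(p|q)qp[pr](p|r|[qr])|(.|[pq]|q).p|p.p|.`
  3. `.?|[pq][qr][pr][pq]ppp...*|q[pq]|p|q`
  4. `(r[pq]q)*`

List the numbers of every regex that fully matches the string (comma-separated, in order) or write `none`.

2

1 → no match
2 → match
3 → no match
4 → no match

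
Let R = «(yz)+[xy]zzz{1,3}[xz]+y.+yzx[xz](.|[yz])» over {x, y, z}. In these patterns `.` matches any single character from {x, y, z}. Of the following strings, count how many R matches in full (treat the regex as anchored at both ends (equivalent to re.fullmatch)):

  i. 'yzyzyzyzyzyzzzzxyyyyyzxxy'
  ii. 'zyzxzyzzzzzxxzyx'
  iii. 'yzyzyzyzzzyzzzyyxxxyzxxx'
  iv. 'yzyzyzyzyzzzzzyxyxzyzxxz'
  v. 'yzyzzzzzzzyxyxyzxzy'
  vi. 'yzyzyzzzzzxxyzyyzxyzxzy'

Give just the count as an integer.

i → match
ii → no match — must start with 'yz'
iii → no match
iv → match
v → match
vi → match
Total matched: 4

4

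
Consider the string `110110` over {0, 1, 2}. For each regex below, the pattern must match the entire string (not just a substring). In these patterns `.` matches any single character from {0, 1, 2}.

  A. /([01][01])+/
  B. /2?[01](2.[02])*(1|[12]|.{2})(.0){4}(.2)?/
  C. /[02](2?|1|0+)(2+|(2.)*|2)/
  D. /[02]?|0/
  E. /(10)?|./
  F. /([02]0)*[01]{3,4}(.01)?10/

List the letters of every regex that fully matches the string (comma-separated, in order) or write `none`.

A → match
B → no match
C → no match
D → no match
E → no match
F → match

A, F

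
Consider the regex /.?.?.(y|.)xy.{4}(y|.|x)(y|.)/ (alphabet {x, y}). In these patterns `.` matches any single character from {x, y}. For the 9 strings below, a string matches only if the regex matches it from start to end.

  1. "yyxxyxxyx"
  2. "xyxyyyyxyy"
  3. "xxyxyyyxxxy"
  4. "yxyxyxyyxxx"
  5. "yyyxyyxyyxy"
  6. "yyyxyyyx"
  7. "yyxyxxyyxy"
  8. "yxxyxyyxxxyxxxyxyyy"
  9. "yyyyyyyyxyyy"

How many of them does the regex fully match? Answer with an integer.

1 → no match
2 → match
3 → match
4 → match
5 → match
6 → no match
7 → match
8 → no match
9 → no match
Total matched: 5

5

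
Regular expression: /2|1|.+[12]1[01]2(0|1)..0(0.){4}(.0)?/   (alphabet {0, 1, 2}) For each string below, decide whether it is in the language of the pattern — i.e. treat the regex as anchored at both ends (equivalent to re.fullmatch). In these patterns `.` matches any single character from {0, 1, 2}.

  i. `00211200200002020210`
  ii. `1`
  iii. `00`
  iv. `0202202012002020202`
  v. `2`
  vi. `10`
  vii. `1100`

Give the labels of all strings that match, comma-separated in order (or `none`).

i → match
ii. `1` → match
iii. `00` → no match
iv → no match
v. `2` → match
vi. `10` → no match
vii. `1100` → no match

i, ii, v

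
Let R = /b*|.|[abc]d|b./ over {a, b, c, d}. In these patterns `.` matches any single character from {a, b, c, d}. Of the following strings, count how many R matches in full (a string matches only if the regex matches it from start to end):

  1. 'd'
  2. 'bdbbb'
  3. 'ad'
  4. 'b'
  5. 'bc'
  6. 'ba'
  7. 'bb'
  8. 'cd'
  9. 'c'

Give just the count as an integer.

8

1 → match
2 → no match
3 → match
4 → match
5 → match
6 → match
7 → match
8 → match
9 → match
Total matched: 8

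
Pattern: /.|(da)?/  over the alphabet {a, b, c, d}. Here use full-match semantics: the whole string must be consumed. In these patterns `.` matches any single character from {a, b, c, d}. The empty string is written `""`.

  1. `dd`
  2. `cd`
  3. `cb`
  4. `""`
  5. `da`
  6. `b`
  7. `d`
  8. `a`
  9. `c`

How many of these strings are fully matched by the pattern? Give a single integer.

6

1. `dd` → no match
2. `cd` → no match
3. `cb` → no match
4. `""` → match
5. `da` → match
6. `b` → match
7. `d` → match
8. `a` → match
9. `c` → match
Total matched: 6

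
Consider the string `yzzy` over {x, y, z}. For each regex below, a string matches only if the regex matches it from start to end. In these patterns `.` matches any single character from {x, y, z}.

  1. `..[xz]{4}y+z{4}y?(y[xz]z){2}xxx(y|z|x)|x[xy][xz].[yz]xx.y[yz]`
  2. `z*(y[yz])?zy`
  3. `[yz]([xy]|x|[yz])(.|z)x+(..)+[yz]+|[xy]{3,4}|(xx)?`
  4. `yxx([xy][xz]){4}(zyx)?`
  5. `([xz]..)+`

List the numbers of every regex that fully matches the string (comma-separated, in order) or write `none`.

1 → no match
2 → match
3 → no match
4 → no match — must start with `yxx`
5 → no match

2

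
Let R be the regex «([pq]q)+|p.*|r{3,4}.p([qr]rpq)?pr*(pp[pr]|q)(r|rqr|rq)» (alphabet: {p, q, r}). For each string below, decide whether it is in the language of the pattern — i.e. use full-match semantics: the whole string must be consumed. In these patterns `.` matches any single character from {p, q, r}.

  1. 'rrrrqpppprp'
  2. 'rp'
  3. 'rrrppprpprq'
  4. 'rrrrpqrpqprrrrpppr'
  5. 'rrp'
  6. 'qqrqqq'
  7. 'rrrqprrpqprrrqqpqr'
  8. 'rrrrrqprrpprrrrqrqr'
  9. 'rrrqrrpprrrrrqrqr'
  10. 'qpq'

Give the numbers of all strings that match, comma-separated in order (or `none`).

4

1 → no match
2 → no match
3 → no match
4 → match
5 → no match
6 → no match
7 → no match
8 → no match
9 → no match
10 → no match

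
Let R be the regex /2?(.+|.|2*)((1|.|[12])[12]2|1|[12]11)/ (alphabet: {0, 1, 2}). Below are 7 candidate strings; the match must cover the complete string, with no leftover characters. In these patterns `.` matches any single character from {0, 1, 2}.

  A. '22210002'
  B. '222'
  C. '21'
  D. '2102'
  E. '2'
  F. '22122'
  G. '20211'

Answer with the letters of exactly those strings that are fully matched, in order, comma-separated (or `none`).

A → no match
B → match
C → match
D → no match
E → no match
F → match
G → match

B, C, F, G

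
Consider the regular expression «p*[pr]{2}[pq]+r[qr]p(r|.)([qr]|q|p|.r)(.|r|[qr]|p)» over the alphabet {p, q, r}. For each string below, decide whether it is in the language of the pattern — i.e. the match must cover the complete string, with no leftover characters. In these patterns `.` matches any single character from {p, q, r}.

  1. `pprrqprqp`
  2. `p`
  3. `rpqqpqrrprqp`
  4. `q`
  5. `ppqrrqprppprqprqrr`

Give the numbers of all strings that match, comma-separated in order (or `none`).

3

1 → no match
2 → no match
3 → match
4 → no match
5 → no match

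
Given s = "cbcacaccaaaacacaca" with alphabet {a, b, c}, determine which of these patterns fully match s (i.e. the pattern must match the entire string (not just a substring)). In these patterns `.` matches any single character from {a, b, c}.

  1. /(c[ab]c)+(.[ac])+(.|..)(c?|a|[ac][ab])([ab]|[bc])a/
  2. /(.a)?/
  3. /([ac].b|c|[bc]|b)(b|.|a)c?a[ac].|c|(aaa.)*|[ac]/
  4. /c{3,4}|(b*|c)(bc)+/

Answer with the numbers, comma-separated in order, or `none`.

1

1 → match
2 → no match
3 → no match
4 → no match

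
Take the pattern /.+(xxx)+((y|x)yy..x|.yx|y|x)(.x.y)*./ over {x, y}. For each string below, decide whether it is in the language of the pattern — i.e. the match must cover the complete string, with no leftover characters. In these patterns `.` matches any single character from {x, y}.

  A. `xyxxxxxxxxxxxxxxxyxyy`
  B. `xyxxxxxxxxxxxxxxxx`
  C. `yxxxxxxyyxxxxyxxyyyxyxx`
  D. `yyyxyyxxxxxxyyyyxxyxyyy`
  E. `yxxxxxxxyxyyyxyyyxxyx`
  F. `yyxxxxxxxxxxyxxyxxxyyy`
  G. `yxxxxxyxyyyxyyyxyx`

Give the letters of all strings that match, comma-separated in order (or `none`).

B, D, E

A → no match
B → match
C → no match
D → match
E → match
F → no match
G → no match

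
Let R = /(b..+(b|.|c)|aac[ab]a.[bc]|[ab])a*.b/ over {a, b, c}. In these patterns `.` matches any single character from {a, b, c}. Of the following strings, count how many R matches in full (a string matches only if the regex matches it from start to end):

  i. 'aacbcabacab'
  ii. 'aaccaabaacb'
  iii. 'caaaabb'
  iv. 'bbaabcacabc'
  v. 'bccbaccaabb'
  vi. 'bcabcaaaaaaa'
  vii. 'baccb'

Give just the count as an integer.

1

i → no match
ii → no match
iii → no match
iv → no match — must end with 'b'
v → match
vi → no match — must end with 'b'
vii → no match
Total matched: 1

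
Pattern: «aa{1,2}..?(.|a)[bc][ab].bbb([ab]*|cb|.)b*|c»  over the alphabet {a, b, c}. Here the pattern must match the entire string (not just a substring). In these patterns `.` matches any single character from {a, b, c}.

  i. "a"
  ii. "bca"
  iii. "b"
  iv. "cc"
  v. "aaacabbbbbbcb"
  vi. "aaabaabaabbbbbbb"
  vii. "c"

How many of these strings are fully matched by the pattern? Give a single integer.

i. "a" → no match
ii. "bca" → no match
iii. "b" → no match
iv. "cc" → no match
v → match
vi → match
vii. "c" → match
Total matched: 3

3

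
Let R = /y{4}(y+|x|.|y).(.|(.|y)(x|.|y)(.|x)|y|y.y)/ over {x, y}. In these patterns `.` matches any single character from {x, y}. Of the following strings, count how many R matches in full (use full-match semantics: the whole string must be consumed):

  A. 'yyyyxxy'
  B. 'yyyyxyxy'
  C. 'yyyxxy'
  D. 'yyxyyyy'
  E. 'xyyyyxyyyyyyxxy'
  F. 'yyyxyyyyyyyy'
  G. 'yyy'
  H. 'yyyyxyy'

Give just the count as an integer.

A → match
B → no match
C → no match
D → no match
E → no match — must start with 'y'
F → no match
G → no match
H → match
Total matched: 2

2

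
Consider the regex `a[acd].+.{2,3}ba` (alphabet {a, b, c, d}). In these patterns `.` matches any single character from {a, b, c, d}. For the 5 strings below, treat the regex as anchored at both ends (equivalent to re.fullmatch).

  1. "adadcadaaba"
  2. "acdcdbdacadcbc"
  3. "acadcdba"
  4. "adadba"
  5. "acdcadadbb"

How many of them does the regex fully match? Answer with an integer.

1 → match
2 → no match — must end with "ba"
3 → match
4 → no match
5 → no match — must end with "ba"
Total matched: 2

2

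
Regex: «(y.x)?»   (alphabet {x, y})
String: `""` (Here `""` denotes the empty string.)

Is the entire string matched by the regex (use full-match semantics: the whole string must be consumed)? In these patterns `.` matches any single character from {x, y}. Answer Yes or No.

Yes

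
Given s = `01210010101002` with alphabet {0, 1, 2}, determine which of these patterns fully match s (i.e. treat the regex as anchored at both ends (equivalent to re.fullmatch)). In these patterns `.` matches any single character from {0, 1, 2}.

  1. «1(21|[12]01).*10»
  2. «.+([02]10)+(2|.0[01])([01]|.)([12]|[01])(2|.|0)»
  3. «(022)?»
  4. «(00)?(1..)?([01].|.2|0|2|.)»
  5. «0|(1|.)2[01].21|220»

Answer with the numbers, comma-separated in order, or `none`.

1 → no match — must start with `1`
2 → match
3 → no match
4 → no match
5 → no match

2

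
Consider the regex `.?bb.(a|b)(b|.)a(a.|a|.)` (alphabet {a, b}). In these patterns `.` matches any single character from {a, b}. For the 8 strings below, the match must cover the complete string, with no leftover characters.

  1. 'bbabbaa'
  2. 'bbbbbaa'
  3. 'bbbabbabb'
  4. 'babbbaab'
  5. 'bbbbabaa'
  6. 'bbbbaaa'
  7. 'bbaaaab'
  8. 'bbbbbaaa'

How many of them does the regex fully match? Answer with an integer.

6

1 → match
2 → match
3 → no match
4 → no match
5 → match
6 → match
7 → match
8 → match
Total matched: 6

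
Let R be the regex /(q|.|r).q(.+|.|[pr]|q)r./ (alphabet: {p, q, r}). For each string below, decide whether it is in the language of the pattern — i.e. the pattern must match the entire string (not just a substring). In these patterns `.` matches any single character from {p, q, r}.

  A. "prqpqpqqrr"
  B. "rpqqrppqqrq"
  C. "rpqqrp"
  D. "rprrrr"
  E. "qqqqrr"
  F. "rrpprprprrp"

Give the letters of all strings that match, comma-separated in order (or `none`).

A, B, C, E

A → match
B → match
C → match
D → no match
E → match
F → no match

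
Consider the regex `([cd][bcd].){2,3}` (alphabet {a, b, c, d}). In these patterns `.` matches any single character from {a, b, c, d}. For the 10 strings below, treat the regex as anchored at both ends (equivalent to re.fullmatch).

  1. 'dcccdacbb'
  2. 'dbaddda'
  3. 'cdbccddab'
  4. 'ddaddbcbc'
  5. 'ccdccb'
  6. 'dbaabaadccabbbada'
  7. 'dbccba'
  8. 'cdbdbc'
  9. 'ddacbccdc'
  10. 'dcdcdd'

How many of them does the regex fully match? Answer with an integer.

1 → match
2 → no match
3 → no match
4 → match
5 → match
6 → no match
7 → match
8 → match
9 → match
10 → match
Total matched: 7

7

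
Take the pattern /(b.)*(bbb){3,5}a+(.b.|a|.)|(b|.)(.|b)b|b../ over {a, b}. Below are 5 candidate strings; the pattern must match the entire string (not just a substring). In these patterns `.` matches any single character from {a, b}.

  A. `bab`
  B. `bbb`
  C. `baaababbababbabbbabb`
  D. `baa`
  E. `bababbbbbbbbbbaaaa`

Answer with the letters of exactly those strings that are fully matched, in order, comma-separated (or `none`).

A. `bab` → match
B. `bbb` → match
C → no match
D. `baa` → match
E → no match

A, B, D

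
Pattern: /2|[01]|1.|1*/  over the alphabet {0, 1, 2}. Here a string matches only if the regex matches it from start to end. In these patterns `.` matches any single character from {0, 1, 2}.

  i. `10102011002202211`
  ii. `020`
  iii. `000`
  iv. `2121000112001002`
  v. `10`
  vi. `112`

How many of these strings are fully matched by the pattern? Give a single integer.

i → no match
ii → no match
iii → no match
iv → no match
v → match
vi → no match
Total matched: 1

1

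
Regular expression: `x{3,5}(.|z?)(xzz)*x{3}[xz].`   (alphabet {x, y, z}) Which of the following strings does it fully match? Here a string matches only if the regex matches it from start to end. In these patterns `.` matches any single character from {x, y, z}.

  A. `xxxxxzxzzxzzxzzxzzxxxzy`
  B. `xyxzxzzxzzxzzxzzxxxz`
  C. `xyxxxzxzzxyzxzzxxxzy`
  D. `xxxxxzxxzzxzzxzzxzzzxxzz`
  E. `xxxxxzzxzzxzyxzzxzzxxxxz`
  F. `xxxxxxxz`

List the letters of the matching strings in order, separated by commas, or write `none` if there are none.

A → match
B → no match
C → no match
D → no match
E → no match
F → match

A, F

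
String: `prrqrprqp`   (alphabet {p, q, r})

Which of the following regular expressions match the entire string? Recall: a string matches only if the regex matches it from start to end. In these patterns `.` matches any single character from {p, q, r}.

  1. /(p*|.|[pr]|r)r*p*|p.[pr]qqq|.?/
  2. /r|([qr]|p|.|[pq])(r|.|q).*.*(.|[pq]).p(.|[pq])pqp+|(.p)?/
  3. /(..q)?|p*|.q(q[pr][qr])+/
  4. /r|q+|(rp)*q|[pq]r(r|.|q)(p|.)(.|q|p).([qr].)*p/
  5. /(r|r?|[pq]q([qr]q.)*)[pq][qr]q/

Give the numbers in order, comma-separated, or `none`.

1 → no match
2 → no match
3 → no match
4 → match
5 → no match — must end with `q`

4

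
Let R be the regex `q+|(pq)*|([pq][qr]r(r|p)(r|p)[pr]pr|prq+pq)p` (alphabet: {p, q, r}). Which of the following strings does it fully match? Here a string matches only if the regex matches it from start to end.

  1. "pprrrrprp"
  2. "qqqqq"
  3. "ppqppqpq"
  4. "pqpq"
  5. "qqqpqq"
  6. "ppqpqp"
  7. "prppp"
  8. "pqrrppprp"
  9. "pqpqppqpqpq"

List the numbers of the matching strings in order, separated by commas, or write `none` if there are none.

2, 4, 8

1 → no match
2 → match
3 → no match
4 → match
5 → no match
6 → no match
7 → no match
8 → match
9 → no match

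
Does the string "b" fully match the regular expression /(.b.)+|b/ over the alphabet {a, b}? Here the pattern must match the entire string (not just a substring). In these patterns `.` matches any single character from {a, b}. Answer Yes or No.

Yes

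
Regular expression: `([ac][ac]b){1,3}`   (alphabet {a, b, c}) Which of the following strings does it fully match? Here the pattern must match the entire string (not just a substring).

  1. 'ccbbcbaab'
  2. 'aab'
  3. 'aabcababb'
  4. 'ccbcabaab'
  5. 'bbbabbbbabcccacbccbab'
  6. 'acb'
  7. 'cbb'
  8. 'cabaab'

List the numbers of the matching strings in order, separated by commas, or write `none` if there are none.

1 → no match
2 → match
3 → no match
4 → match
5 → no match
6 → match
7 → no match
8 → match

2, 4, 6, 8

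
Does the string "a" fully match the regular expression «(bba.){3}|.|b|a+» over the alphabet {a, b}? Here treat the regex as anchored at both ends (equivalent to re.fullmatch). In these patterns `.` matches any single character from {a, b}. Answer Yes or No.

Yes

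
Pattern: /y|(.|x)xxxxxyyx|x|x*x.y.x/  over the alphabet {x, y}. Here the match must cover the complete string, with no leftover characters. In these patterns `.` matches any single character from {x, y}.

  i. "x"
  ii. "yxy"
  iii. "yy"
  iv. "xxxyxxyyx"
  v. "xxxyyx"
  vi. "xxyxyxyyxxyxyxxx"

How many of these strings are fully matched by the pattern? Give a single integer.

2

i → match
ii → no match
iii → no match
iv → no match
v → match
vi → no match
Total matched: 2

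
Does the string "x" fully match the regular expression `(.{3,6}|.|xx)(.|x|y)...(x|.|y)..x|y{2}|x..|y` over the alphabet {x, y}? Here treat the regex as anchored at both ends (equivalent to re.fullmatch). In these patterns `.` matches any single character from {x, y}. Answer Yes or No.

No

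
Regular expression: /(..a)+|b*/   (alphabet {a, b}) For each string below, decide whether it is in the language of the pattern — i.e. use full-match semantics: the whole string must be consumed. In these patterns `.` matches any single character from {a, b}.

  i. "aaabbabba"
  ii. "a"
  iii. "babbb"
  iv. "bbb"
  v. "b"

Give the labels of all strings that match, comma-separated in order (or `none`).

i, iv, v

i. "aaabbabba" → match
ii. "a" → no match
iii. "babbb" → no match
iv. "bbb" → match
v. "b" → match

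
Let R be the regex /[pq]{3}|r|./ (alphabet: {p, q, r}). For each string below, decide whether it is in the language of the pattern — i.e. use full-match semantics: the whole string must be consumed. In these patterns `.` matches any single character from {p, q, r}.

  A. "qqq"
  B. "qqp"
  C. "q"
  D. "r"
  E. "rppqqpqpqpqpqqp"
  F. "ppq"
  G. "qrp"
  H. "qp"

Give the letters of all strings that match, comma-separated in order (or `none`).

A, B, C, D, F

A → match
B → match
C → match
D → match
E → no match
F → match
G → no match
H → no match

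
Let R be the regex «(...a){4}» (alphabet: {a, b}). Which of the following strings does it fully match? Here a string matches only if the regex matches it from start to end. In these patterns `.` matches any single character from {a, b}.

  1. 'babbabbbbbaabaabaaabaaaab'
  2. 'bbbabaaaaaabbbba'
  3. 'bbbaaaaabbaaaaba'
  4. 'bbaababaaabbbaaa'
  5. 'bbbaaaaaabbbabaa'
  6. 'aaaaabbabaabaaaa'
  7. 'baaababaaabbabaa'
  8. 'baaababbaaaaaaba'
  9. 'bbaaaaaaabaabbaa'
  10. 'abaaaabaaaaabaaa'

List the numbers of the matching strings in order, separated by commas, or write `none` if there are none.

1 → no match — must end with 'a'
2 → no match
3 → match
4 → no match
5 → no match
6 → no match
7 → no match
8 → no match
9 → match
10 → match

3, 9, 10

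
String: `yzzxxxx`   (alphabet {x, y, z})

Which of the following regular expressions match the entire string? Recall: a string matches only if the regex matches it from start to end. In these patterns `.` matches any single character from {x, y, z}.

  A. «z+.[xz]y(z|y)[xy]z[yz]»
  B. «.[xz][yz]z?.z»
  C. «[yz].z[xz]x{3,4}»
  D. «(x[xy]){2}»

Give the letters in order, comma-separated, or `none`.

C

A → no match — must start with `z`
B → no match — must end with `z`
C → match
D → no match — must start with `x`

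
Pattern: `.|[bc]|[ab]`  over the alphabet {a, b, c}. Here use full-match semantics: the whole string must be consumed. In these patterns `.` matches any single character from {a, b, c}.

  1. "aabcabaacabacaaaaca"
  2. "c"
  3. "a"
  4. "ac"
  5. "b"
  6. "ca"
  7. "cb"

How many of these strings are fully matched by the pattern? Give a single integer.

3

1 → no match
2 → match
3 → match
4 → no match
5 → match
6 → no match
7 → no match
Total matched: 3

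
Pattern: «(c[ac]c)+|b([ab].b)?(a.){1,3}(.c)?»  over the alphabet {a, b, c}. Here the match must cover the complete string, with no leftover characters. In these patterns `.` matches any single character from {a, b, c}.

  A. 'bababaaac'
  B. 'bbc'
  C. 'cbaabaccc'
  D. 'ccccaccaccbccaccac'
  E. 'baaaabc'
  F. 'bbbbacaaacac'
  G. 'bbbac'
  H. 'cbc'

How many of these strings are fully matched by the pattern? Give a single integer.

A → match
B → no match
C → no match
D → no match
E → match
F → match
G → no match
H → no match
Total matched: 3

3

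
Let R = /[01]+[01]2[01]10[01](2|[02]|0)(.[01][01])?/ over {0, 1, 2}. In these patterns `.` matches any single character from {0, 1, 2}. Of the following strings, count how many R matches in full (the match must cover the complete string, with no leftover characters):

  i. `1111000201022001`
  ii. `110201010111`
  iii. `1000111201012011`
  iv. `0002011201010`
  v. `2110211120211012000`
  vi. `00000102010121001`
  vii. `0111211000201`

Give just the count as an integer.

3

i → no match
ii. `110201010111` → match
iii → match
iv → no match
v → no match
vi → no match
vii → match
Total matched: 3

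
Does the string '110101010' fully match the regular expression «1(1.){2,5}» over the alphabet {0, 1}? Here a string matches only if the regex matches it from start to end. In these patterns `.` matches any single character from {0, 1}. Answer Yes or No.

Yes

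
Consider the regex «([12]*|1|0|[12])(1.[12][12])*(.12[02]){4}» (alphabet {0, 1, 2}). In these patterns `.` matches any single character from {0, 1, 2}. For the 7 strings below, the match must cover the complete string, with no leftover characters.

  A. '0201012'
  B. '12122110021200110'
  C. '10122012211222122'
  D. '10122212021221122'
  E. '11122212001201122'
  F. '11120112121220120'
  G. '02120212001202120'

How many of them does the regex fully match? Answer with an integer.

4

A. '0201012' → no match
B → no match
C → match
D → match
E → match
F → no match
G → match
Total matched: 4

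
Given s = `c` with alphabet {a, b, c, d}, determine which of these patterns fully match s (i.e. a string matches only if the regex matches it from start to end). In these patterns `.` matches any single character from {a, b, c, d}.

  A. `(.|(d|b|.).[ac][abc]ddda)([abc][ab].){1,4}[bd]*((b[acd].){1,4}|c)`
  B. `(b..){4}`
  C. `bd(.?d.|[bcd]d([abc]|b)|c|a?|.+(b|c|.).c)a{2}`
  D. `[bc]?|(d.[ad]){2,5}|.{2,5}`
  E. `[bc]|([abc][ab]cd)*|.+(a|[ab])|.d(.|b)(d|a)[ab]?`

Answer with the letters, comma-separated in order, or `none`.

A → no match
B → no match — must start with `b`
C → no match — must start with `bd`
D → match
E → match

D, E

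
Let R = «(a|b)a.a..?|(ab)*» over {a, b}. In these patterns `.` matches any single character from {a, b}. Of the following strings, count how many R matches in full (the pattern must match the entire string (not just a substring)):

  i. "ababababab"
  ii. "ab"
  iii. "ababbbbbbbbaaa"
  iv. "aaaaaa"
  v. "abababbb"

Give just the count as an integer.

i → match
ii → match
iii → no match
iv → match
v → no match
Total matched: 3

3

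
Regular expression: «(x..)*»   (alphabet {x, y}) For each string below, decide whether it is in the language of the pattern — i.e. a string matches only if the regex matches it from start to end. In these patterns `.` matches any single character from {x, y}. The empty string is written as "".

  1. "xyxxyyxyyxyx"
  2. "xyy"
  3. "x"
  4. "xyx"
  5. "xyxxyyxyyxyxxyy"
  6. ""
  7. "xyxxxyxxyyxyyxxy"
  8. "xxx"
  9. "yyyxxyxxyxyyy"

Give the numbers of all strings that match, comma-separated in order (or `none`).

1, 2, 4, 5, 6, 8

1 → match
2 → match
3 → no match
4 → match
5 → match
6 → match
7 → no match
8 → match
9 → no match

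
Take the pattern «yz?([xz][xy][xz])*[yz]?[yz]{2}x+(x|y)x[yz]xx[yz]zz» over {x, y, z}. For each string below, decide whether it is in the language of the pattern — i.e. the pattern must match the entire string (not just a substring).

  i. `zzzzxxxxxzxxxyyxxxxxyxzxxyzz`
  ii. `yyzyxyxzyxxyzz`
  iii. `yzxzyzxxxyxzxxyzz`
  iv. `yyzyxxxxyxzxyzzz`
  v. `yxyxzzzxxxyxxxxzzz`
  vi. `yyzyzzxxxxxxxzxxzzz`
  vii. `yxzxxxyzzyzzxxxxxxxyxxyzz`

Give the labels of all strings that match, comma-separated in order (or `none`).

iii

i → no match — must start with `y`
ii → no match
iii → match
iv → no match
v → no match
vi → no match
vii → no match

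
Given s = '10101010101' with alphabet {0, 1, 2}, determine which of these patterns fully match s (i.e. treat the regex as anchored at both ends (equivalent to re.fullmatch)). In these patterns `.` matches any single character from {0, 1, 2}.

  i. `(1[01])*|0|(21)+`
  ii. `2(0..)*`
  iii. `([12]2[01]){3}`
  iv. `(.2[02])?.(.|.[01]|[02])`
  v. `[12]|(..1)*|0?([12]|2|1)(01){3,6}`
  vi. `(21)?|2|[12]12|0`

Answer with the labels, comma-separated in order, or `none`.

i → no match
ii → no match — must start with '2'
iii → no match
iv → no match
v → match
vi → no match

v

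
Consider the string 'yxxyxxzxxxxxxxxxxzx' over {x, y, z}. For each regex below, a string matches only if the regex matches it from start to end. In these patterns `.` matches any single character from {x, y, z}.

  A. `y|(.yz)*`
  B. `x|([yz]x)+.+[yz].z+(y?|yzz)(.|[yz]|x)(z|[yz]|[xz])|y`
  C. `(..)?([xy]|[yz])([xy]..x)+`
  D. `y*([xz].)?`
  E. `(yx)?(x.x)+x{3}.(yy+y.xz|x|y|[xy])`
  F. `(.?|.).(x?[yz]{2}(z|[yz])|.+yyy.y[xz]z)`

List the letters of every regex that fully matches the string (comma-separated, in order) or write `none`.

E

A → no match
B → no match
C → no match
D → no match
E → match
F → no match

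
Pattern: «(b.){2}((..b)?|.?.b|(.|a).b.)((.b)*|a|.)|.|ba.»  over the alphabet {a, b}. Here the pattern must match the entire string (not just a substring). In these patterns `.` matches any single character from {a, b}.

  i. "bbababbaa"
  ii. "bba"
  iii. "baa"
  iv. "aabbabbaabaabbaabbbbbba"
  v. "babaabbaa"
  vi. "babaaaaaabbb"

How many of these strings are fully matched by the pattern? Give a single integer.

2

i → no match
ii → no match
iii → match
iv → no match
v → match
vi → no match
Total matched: 2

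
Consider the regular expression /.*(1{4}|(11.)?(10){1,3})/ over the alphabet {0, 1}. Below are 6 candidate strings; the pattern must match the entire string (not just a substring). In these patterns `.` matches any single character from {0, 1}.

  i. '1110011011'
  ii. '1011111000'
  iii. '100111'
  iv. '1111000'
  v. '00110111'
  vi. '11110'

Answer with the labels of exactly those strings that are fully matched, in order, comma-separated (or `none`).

i → no match
ii → no match
iii → no match
iv → no match
v → no match
vi → match

vi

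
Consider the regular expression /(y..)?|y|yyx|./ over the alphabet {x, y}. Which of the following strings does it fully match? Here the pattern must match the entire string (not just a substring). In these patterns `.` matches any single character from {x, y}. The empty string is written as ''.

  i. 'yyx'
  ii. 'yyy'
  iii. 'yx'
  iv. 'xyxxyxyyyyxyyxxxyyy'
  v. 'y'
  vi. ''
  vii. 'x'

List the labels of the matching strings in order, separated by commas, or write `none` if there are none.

i → match
ii → match
iii → no match
iv → no match
v → match
vi → match
vii → match

i, ii, v, vi, vii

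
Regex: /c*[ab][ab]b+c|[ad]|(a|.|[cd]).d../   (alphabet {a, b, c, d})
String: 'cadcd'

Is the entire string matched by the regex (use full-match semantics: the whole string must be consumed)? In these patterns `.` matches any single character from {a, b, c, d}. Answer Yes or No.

Yes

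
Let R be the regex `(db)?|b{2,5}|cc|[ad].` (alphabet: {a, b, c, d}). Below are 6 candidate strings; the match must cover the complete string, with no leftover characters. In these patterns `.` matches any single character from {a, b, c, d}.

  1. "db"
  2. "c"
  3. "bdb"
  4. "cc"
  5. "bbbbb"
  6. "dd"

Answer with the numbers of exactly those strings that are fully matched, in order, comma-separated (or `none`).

1, 4, 5, 6

1 → match
2 → no match
3 → no match
4 → match
5 → match
6 → match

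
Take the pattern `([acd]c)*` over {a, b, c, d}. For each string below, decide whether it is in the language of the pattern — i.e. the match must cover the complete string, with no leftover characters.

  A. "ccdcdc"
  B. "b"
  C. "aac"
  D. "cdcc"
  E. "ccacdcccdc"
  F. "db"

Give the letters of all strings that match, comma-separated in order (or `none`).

A → match
B → no match
C → no match
D → no match
E → match
F → no match

A, E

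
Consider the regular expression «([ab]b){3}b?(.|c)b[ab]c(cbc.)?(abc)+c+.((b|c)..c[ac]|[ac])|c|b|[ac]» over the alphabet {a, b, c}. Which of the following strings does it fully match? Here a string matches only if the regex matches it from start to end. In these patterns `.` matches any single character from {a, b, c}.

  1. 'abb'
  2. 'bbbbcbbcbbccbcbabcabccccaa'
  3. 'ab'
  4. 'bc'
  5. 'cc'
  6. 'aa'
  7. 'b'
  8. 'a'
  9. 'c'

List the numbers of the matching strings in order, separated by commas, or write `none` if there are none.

7, 8, 9

1 → no match
2 → no match
3 → no match
4 → no match
5 → no match
6 → no match
7 → match
8 → match
9 → match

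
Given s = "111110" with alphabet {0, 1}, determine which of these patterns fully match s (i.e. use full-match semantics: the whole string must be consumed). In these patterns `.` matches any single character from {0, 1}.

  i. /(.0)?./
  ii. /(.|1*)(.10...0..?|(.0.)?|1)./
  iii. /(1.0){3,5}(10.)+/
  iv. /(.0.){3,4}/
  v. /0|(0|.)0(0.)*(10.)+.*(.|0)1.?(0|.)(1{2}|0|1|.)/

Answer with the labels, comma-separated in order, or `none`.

i → no match
ii → match
iii → no match
iv → no match
v → no match

ii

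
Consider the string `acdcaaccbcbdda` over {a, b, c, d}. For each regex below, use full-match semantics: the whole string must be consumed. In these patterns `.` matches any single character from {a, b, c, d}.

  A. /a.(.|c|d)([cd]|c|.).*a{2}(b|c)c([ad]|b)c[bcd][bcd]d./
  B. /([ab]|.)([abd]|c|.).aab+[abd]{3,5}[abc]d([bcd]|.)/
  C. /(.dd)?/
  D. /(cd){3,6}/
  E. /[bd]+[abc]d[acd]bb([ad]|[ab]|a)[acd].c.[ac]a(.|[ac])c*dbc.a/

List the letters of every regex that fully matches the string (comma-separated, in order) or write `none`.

A

A → match
B → no match
C → no match
D → no match — must start with `cd`
E → no match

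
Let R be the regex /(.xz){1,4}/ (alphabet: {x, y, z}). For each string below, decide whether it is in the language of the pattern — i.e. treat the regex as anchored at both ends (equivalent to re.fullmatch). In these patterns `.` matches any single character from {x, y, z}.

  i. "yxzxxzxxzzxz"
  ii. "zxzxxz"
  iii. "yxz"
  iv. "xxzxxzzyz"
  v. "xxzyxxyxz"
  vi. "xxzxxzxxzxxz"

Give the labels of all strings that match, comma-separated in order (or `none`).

i → match
ii → match
iii → match
iv → no match — must end with "xz"
v → no match
vi → match

i, ii, iii, vi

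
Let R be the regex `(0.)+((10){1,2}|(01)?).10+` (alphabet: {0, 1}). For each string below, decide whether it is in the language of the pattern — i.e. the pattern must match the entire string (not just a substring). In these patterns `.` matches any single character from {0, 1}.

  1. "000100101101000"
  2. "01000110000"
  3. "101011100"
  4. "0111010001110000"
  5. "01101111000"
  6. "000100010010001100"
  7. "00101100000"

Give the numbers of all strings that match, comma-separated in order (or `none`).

7

1 → no match
2. "01000110000" → no match
3. "101011100" → no match — must start with "0"
4 → no match
5. "01101111000" → no match
6 → no match
7. "00101100000" → match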